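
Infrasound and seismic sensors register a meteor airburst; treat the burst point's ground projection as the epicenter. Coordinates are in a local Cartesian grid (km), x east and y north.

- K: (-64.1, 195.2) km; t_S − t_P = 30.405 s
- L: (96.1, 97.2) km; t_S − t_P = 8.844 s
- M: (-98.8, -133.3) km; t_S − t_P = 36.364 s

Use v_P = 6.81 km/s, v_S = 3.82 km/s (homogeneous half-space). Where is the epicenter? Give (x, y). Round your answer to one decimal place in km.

Distance from S−P lag: d = Δt · v_P v_S / (v_P − v_S) = Δt · (6.81·3.82)/(6.81−3.82) ≈ 8.7004·Δt.
So d_K = 264.54, d_L = 76.95, d_M = 316.38 km.
Circle about each station: (x + 64.1)² + (y − 195.2)² = 264.54²; (x − 96.1)² + (y − 97.2)² = 76.95²; (x + 98.8)² + (y + 133.3)² = 316.38².
Subtracting pairs of circle equations eliminates x²+y² and gives linear equations (the radical axes):
320.4 x − 196.0 y = 40531.31
-69.4 x − 657.0 y = -44796.41
Solving the 2×2 system: x ≈ 158.0, y ≈ 51.5 km.
Check against K (with the unrounded x, y): √((x + 64.1)²+(y − 195.2)²) = 264.54 ≈ 264.54 km. ✓

x ≈ 158.0 km, y ≈ 51.5 km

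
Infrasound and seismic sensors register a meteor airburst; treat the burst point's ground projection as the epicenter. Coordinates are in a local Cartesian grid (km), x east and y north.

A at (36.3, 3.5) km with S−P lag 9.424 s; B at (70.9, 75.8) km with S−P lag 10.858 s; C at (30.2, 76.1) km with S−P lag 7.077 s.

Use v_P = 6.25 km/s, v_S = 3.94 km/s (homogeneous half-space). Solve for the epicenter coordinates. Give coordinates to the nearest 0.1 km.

Distance from S−P lag: d = Δt · v_P v_S / (v_P − v_S) = Δt · (6.25·3.94)/(6.25−3.94) ≈ 10.6602·Δt.
So d_A = 100.46, d_B = 115.75, d_C = 75.44 km.
Circle about each station: (x − 36.3)² + (y − 3.5)² = 100.46²; (x − 70.9)² + (y − 75.8)² = 115.75²; (x − 30.2)² + (y − 76.1)² = 75.44².
Subtracting the A equation from the B and C equations removes the quadratic terms:
69.2 x + 144.6 y = 6136.66
-12.2 x + 145.2 y = 9774.33
Solving the 2×2 system: x ≈ -44.2, y ≈ 63.6 km.
Check against A (with the unrounded x, y): √((x − 36.3)²+(y − 3.5)²) = 100.48 ≈ 100.46 km. ✓

x ≈ -44.2 km, y ≈ 63.6 km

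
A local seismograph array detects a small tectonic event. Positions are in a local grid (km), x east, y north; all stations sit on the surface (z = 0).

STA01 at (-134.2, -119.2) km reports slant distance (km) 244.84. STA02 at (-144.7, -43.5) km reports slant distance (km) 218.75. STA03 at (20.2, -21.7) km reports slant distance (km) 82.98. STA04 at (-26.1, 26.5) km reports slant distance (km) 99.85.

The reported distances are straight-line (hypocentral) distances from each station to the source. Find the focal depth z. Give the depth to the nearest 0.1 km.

59.2 km

Each station gives a sphere (x−x_i)² + (y−y_i)² + z² = d_i² (stations at z=0).
Subtracting the STA01 sphere from STA02 and STA03: z² cancels, leaving linear equations in x and y:
-21.0 x + 151.4 y = 2707.12
308.8 x + 195.0 y = 21721.60
Solving: x ≈ 54.295, y ≈ 25.412 km (keep extra digits for the depth step; rounded: 54.3, 25.4).
Then from the STA01 sphere: z² = 244.84² − (x + 134.2)² − (y + 119.2)² with x = 54.295, y = 25.412, so z ≈ 59.191 ≈ 59.2 km.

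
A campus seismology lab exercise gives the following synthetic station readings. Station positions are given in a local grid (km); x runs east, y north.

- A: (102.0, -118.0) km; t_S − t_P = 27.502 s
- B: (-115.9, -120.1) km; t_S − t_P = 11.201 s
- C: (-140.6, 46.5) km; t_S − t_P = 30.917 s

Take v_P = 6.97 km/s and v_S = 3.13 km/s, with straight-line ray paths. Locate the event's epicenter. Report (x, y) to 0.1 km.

x ≈ -53.8 km, y ≈ -106.2 km

Distance from S−P lag: d = Δt · v_P v_S / (v_P − v_S) = Δt · (6.97·3.13)/(6.97−3.13) ≈ 5.6813·Δt.
So d_A = 156.25, d_B = 63.64, d_C = 175.65 km.
Circle about each station: (x − 102.0)² + (y + 118.0)² = 156.25²; (x + 115.9)² + (y + 120.1)² = 63.64²; (x + 140.6)² + (y − 46.5)² = 175.65².
Subtracting the A equation from the B and C equations removes the quadratic terms:
-435.8 x − 4.2 y = 23892.83
-485.2 x + 329.0 y = -8836.25
Solving the 2×2 system: x ≈ -53.8, y ≈ -106.2 km.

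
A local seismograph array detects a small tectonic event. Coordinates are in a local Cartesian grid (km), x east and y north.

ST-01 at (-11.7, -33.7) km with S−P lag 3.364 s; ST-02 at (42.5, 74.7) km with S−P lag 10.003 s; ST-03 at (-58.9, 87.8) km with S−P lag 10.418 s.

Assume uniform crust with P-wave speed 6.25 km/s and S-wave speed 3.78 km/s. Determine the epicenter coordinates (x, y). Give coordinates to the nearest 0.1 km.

Distance from S−P lag: d = Δt · v_P v_S / (v_P − v_S) = Δt · (6.25·3.78)/(6.25−3.78) ≈ 9.5648·Δt.
So d_ST-01 = 32.18, d_ST-02 = 95.68, d_ST-03 = 99.65 km.
Circle about each station: (x + 11.7)² + (y + 33.7)² = 32.18²; (x − 42.5)² + (y − 74.7)² = 95.68²; (x + 58.9)² + (y − 87.8)² = 99.65².
Subtracting the ST-01 equation from the ST-02 and ST-03 equations removes the quadratic terms:
108.4 x + 216.8 y = -2005.35
-94.4 x + 243.0 y = 1010.90
Solving the 2×2 system: x ≈ -15.1, y ≈ -1.7 km.

-15.1 km east, -1.7 km north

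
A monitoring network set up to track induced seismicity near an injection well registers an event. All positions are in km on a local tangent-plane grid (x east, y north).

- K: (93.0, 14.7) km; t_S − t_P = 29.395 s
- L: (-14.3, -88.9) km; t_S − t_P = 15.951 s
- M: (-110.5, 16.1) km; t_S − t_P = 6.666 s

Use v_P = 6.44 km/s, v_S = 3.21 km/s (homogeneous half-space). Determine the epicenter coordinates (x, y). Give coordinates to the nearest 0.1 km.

Distance from S−P lag: d = Δt · v_P v_S / (v_P − v_S) = Δt · (6.44·3.21)/(6.44−3.21) ≈ 6.4001·Δt.
So d_K = 188.13, d_L = 102.09, d_M = 42.66 km.
Circle about each station: (x − 93.0)² + (y − 14.7)² = 188.13²; (x + 14.3)² + (y + 88.9)² = 102.09²; (x + 110.5)² + (y − 16.1)² = 42.66².
Subtracting pairs of circle equations eliminates x²+y² and gives linear equations (the radical axes):
-214.6 x − 207.2 y = 24213.14
-407.0 x + 2.8 y = 37177.39
Solving the 2×2 system: x ≈ -91.5, y ≈ -22.1 km.
Check against K (with the unrounded x, y): √((x − 93.0)²+(y − 14.7)²) = 188.13 ≈ 188.13 km. ✓

x ≈ -91.5 km, y ≈ -22.1 km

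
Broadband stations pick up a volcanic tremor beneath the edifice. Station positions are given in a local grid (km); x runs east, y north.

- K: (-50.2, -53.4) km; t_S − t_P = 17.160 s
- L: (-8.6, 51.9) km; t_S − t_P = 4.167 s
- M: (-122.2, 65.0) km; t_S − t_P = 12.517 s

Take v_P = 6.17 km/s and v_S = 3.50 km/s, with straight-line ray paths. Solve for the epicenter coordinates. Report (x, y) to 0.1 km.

-22.5 km east, 82.6 km north

Distance from S−P lag: d = Δt · v_P v_S / (v_P − v_S) = Δt · (6.17·3.50)/(6.17−3.50) ≈ 8.0880·Δt.
So d_K = 138.79, d_L = 33.70, d_M = 101.24 km.
Circle about each station: (x + 50.2)² + (y + 53.4)² = 138.79²; (x + 8.6)² + (y − 51.9)² = 33.70²; (x + 122.2)² + (y − 65.0)² = 101.24².
Subtracting the K equation from the L and M equations removes the quadratic terms:
83.2 x + 210.6 y = 15522.94
-144.0 x + 236.8 y = 22799.37
Solving the 2×2 system: x ≈ -22.5, y ≈ 82.6 km.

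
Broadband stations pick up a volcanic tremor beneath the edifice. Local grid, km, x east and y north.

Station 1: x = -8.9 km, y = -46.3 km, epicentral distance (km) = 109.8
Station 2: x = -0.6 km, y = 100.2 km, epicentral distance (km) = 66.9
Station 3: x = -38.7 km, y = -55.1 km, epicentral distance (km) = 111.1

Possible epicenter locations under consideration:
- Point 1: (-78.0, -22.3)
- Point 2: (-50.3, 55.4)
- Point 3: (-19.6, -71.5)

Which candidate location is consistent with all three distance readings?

For each candidate, compare |candidate − station| to the reported distance:
Point 1: residuals Station 1 36.7, Station 2 78.0, Station 3 59.9 → max 78.0 km
Point 2: residuals Station 1 0.0, Station 2 0.0, Station 3 0.0 → max 0.0 km
Point 3: residuals Station 1 82.4, Station 2 105.8, Station 3 85.9 → max 105.8 km
Only Point 2 has all residuals ≈ 0.

Point 2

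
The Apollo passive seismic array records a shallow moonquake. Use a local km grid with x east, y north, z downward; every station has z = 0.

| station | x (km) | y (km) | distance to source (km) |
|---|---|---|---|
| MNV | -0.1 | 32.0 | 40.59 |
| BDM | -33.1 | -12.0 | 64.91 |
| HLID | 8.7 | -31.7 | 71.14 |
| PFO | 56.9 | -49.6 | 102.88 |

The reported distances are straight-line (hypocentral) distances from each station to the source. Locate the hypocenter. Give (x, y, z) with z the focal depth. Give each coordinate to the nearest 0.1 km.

Each station gives a sphere (x−x_i)² + (y−y_i)² + z² = d_i² (stations at z=0).
Subtracting the MNV sphere from BDM and HLID: z² cancels, leaving linear equations in x and y:
-66.0 x − 88.0 y = -2350.16
17.6 x − 127.4 y = -3356.78
Solving: x ≈ 0.403, y ≈ 26.404 km (keep extra digits for the depth step; rounded: 0.4, 26.4).
Then from the MNV sphere: z² = 40.59² − (x + 0.1)² − (y − 32.0)² with x = 0.403, y = 26.404, so z ≈ 40.199 ≈ 40.2 km.

x ≈ 0.4 km, y ≈ 26.4 km, depth ≈ 40.2 km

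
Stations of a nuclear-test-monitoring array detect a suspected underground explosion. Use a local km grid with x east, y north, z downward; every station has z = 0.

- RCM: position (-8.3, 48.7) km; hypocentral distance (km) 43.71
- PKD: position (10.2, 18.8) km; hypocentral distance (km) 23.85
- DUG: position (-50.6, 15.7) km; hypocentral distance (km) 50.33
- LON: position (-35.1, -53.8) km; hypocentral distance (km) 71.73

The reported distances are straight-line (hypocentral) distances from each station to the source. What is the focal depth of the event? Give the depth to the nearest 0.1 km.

z ≈ 16.5 km

Each station gives a sphere (x−x_i)² + (y−y_i)² + z² = d_i² (stations at z=0).
Subtracting the RCM sphere from PKD and DUG: z² cancels, leaving linear equations in x and y:
37.0 x − 59.8 y = -641.36
-84.6 x − 66.0 y = -256.27
Solving: x ≈ -3.600, y ≈ 8.498 km (keep extra digits for the depth step; rounded: -3.6, 8.5).
Then from the RCM sphere: z² = 43.71² − (x + 8.3)² − (y − 48.7)² with x = -3.600, y = 8.498, so z ≈ 16.501 ≈ 16.5 km.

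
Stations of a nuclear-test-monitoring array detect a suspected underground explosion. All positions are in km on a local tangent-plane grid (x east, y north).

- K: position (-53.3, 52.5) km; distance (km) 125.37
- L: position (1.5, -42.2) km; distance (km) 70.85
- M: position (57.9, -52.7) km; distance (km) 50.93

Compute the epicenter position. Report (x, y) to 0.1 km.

x ≈ 59.7 km, y ≈ -1.8 km

Circle about each station: (x + 53.3)² + (y − 52.5)² = 125.37²; (x − 1.5)² + (y + 42.2)² = 70.85²; (x − 57.9)² + (y + 52.7)² = 50.93².
Subtracting the K equation from the L and M equations removes the quadratic terms:
109.6 x − 189.4 y = 6883.86
222.4 x − 210.4 y = 13656.33
Solving the 2×2 system: x ≈ 59.7, y ≈ -1.8 km.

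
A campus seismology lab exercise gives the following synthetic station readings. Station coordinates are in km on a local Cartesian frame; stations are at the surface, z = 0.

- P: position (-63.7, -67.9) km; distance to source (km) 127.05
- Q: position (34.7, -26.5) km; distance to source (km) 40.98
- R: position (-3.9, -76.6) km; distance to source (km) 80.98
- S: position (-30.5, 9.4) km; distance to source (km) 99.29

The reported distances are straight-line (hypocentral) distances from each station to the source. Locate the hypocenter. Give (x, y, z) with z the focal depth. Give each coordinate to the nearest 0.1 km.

Each station gives a sphere (x−x_i)² + (y−y_i)² + z² = d_i² (stations at z=0).
Subtracting the P sphere from Q and R: z² cancels, leaving linear equations in x and y:
196.8 x + 82.8 y = 7700.58
119.6 x − 17.4 y = 6798.61
Solving: x ≈ 52.293, y ≈ -31.288 km (keep extra digits for the depth step; rounded: 52.3, -31.3).
Then from the P sphere: z² = 127.05² − (x + 63.7)² − (y + 67.9)² with x = 52.293, y = -31.288, so z ≈ 36.700 ≈ 36.7 km.
Check against S (with the unrounded solution): distance 99.28 ≈ 99.29 km. ✓

(52.3, -31.3, 36.7)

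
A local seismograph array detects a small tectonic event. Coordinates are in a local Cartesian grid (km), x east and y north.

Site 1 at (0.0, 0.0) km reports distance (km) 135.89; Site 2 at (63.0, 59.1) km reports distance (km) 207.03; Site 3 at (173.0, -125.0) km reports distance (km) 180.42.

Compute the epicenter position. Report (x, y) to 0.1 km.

-7.1 km east, -135.7 km north

Circle about each station: x² + y² = 135.89²; (x − 63.0)² + (y − 59.1)² = 207.03²; (x − 173.0)² + (y + 125.0)² = 180.42².
Subtracting the Site 1 equation from the Site 2 and Site 3 equations removes the quadratic terms:
126.0 x + 118.2 y = -16933.52
346.0 x − 250.0 y = 31468.72
Solving the 2×2 system: x ≈ -7.1, y ≈ -135.7 km.
Check against Site 1 (with the unrounded x, y): √(x²+y²) = 135.88 ≈ 135.89 km. ✓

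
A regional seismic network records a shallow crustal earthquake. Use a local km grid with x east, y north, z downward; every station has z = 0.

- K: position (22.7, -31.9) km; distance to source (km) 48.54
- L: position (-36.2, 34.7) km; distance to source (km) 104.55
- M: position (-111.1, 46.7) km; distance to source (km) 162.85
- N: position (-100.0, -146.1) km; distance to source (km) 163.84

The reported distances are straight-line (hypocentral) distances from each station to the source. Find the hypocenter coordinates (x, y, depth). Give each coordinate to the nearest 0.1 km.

Each station gives a sphere (x−x_i)² + (y−y_i)² + z² = d_i² (stations at z=0).
Subtracting the K sphere from L and M: z² cancels, leaving linear equations in x and y:
-117.8 x + 133.2 y = -7592.94
-267.6 x + 157.2 y = -11172.79
Solving: x ≈ 17.202, y ≈ -41.791 km (keep extra digits for the depth step; rounded: 17.2, -41.8).
Then from the K sphere: z² = 48.54² − (x − 22.7)² − (y + 31.9)² with x = 17.202, y = -41.791, so z ≈ 47.202 ≈ 47.2 km.
Check against N (with the unrounded solution): distance 163.84 ≈ 163.84 km. ✓

(17.2, -41.8, 47.2)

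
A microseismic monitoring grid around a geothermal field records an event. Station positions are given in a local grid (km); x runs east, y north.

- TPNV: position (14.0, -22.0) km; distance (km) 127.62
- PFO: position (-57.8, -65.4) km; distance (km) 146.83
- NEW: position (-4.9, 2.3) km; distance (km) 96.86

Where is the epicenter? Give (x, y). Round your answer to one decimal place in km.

x ≈ -60.8 km, y ≈ 81.4 km

Circle about each station: (x − 14.0)² + (y + 22.0)² = 127.62²; (x + 57.8)² + (y + 65.4)² = 146.83²; (x + 4.9)² + (y − 2.3)² = 96.86².
Subtracting the TPNV equation from the PFO and NEW equations removes the quadratic terms:
-143.6 x − 86.8 y = 1665.82
-37.8 x + 48.6 y = 6254.30
Solving the 2×2 system: x ≈ -60.8, y ≈ 81.4 km.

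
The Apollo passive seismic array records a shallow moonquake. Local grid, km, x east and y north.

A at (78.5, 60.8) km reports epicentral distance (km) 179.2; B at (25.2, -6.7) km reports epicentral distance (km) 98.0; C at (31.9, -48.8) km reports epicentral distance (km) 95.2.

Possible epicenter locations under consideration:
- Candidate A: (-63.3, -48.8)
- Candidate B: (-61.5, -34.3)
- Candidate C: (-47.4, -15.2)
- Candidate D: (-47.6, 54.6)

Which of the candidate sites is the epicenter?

Candidate A

For each candidate, compare |candidate − station| to the reported distance:
Candidate A: residuals A 0.0, B 0.0, C 0.0 → max 0.0 km
Candidate B: residuals A 10.0, B 7.0, C 0.7 → max 10.0 km
Candidate C: residuals A 32.1, B 24.9, C 9.1 → max 32.1 km
Candidate D: residuals A 52.9, B 2.8, C 35.2 → max 52.9 km
Only Candidate A has all residuals ≈ 0.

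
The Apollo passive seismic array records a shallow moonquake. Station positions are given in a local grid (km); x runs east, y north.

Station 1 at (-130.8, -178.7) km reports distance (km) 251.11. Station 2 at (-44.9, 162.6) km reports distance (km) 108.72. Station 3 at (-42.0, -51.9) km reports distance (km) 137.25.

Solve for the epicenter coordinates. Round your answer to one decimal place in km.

(-103.3, 70.9)

Circle about each station: (x + 130.8)² + (y + 178.7)² = 251.11²; (x + 44.9)² + (y − 162.6)² = 108.72²; (x + 42.0)² + (y + 51.9)² = 137.25².
Subtracting pairs of circle equations eliminates x²+y² and gives linear equations (the radical axes):
171.8 x + 682.6 y = 30648.63
177.6 x + 253.6 y = -366.05
Solving the 2×2 system: x ≈ -103.3, y ≈ 70.9 km.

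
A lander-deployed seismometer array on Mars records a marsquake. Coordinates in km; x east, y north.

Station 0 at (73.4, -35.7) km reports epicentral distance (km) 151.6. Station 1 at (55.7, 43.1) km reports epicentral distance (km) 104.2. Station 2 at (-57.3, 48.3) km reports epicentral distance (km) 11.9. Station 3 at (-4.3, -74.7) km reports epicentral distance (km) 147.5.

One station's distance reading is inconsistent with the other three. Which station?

Solve using three stations at a time. Using Station 0, Station 1, Station 2 (subtract circle equations pairwise → linear system) gives (x, y) ≈ (-47.8, 55.4).
Distances from that point to each station vs reported:
  Station 0: calculated 151.6 vs reported 151.6 → residual 0.0 km
  Station 1: calculated 104.2 vs reported 104.2 → residual 0.0 km
  Station 2: calculated 11.9 vs reported 11.9 → residual 0.0 km
  Station 3: calculated 137.2 vs reported 147.5 → residual 10.3 km
Station 0, Station 1, Station 2 are mutually consistent (residuals ≈ 0); Station 3 is off by 10.3 km.

Station 3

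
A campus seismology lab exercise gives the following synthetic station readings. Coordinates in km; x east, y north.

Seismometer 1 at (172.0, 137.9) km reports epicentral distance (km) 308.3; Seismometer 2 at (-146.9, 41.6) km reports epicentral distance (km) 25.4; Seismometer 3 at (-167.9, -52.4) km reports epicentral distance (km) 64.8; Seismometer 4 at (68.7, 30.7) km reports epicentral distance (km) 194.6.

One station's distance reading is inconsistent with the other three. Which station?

Solve using three stations at a time. Using Seismometer 1, Seismometer 2, Seismometer 4 (subtract circle equations pairwise → linear system) gives (x, y) ≈ (-124.5, 53.6).
Distances from that point to each station vs reported:
  Seismometer 1: calculated 308.3 vs reported 308.3 → residual 0.0 km
  Seismometer 2: calculated 25.4 vs reported 25.4 → residual 0.0 km
  Seismometer 3: calculated 114.5 vs reported 64.8 → residual 49.7 km
  Seismometer 4: calculated 194.6 vs reported 194.6 → residual 0.0 km
Seismometer 1, Seismometer 2, Seismometer 4 are mutually consistent (residuals ≈ 0); Seismometer 3 is off by 49.7 km.

Seismometer 3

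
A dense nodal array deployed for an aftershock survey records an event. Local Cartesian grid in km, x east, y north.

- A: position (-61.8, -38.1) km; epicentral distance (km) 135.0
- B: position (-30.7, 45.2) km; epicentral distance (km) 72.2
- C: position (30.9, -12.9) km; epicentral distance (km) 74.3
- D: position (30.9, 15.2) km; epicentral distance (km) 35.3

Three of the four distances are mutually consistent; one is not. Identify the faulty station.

Solve using three stations at a time. Using A, B, D (subtract circle equations pairwise → linear system) gives (x, y) ≈ (41.4, 48.9).
Distances from that point to each station vs reported:
  A: calculated 135.0 vs reported 135.0 → residual 0.0 km
  B: calculated 72.2 vs reported 72.2 → residual 0.0 km
  C: calculated 62.7 vs reported 74.3 → residual 11.6 km
  D: calculated 35.3 vs reported 35.3 → residual 0.0 km
A, B, D are mutually consistent (residuals ≈ 0); C is off by 11.6 km.

C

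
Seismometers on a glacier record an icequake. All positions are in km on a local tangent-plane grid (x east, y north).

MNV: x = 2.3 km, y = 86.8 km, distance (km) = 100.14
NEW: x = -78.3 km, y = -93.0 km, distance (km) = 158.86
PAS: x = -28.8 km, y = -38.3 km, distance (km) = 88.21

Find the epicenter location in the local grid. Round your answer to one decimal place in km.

Circle about each station: (x − 2.3)² + (y − 86.8)² = 100.14²; (x + 78.3)² + (y + 93.0)² = 158.86²; (x + 28.8)² + (y + 38.3)² = 88.21².
Subtracting pairs of circle equations eliminates x²+y² and gives linear equations (the radical axes):
-161.2 x − 359.6 y = -7968.12
-62.2 x − 250.2 y = -2996.18
Solving the 2×2 system: x ≈ 51.0, y ≈ -0.7 km.

x ≈ 51.0 km, y ≈ -0.7 km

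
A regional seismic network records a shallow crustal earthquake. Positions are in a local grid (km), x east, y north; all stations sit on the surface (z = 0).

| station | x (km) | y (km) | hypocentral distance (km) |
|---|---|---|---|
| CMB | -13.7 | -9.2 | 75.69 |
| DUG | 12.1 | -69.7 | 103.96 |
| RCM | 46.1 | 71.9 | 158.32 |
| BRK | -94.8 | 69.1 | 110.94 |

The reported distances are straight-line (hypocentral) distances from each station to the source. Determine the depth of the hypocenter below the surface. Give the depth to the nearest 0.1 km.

z ≈ 50.3 km

Each station gives a sphere (x−x_i)² + (y−y_i)² + z² = d_i² (stations at z=0).
Subtracting the CMB sphere from DUG and RCM: z² cancels, leaving linear equations in x and y:
51.6 x − 121.0 y = -346.54
119.6 x + 162.2 y = -12313.76
Solving: x ≈ -67.693, y ≈ -26.003 km (keep extra digits for the depth step; rounded: -67.7, -26.0).
Then from the CMB sphere: z² = 75.69² − (x + 13.7)² − (y + 9.2)² with x = -67.693, y = -26.003, so z ≈ 50.313 ≈ 50.3 km.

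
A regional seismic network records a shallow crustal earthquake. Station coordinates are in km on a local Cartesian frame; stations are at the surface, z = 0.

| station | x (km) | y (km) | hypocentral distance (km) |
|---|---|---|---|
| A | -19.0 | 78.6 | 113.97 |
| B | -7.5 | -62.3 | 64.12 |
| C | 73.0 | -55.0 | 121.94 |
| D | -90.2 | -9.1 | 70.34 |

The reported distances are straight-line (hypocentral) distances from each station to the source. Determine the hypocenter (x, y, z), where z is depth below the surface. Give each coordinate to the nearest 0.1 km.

x ≈ -37.1 km, y ≈ -25.3 km, depth ≈ 43.2 km

Each station gives a sphere (x−x_i)² + (y−y_i)² + z² = d_i² (stations at z=0).
Subtracting the A sphere from B and C: z² cancels, leaving linear equations in x and y:
23.0 x − 281.8 y = 6276.37
184.0 x − 267.2 y = -65.16
Solving: x ≈ -37.094, y ≈ -25.300 km (keep extra digits for the depth step; rounded: -37.1, -25.3).
Then from the A sphere: z² = 113.97² − (x + 19.0)² − (y − 78.6)² with x = -37.094, y = -25.300, so z ≈ 43.204 ≈ 43.2 km.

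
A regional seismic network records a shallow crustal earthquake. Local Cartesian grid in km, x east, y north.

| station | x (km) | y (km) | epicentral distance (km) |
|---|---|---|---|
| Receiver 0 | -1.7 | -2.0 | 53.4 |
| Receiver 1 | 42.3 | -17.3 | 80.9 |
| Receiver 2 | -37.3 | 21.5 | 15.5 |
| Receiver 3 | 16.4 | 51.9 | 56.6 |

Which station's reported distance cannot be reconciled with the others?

Solve using three stations at a time. Using Receiver 0, Receiver 2, Receiver 3 (subtract circle equations pairwise → linear system) gives (x, y) ≈ (-38.2, 37.0).
Distances from that point to each station vs reported:
  Receiver 0: calculated 53.4 vs reported 53.4 → residual 0.0 km
  Receiver 1: calculated 97.1 vs reported 80.9 → residual 16.2 km
  Receiver 2: calculated 15.5 vs reported 15.5 → residual 0.0 km
  Receiver 3: calculated 56.6 vs reported 56.6 → residual 0.0 km
Receiver 0, Receiver 2, Receiver 3 are mutually consistent (residuals ≈ 0); Receiver 1 is off by 16.2 km.

Receiver 1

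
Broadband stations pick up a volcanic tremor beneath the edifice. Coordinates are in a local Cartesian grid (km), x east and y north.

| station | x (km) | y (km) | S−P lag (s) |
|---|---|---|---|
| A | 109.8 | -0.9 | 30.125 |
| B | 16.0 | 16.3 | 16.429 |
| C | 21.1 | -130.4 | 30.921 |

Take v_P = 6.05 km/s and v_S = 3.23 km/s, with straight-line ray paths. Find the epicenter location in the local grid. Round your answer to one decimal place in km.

-92.3 km east, 51.4 km north

Distance from S−P lag: d = Δt · v_P v_S / (v_P − v_S) = Δt · (6.05·3.23)/(6.05−3.23) ≈ 6.9296·Δt.
So d_A = 208.75, d_B = 113.85, d_C = 214.27 km.
Circle about each station: (x − 109.8)² + (y + 0.9)² = 208.75²; (x − 16.0)² + (y − 16.3)² = 113.85²; (x − 21.1)² + (y + 130.4)² = 214.27².
Subtracting pairs of circle equations eliminates x²+y² and gives linear equations (the radical axes):
-187.6 x + 34.4 y = 19079.58
-177.4 x − 259.0 y = 3057.45
Solving the 2×2 system: x ≈ -92.3, y ≈ 51.4 km.
Check against A (with the unrounded x, y): √((x − 109.8)²+(y + 0.9)²) = 208.74 ≈ 208.75 km. ✓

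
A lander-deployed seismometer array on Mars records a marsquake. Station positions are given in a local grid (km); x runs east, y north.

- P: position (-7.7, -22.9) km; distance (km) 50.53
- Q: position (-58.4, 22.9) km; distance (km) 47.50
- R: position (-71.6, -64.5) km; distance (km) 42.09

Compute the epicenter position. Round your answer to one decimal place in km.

Circle about each station: (x + 7.7)² + (y + 22.9)² = 50.53²; (x + 58.4)² + (y − 22.9)² = 47.50²; (x + 71.6)² + (y + 64.5)² = 42.09².
Subtracting pairs of circle equations eliminates x²+y² and gives linear equations (the radical axes):
-101.4 x + 91.6 y = 3648.30
-127.8 x − 83.2 y = 9484.82
Solving the 2×2 system: x ≈ -58.2, y ≈ -24.6 km.

-58.2 km east, -24.6 km north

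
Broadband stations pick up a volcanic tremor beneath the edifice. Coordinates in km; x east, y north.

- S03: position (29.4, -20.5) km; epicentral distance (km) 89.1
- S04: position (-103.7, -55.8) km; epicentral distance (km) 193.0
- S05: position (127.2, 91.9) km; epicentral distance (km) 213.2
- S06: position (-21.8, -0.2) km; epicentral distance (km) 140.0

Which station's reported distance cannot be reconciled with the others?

S05

Solve using three stations at a time. Using S03, S04, S06 (subtract circle equations pairwise → linear system) gives (x, y) ≈ (86.5, -89.1).
Distances from that point to each station vs reported:
  S03: calculated 89.2 vs reported 89.1 → residual 0.1 km
  S04: calculated 193.1 vs reported 193.0 → residual 0.1 km
  S05: calculated 185.5 vs reported 213.2 → residual 27.7 km
  S06: calculated 140.1 vs reported 140.0 → residual 0.1 km
S03, S04, S06 are mutually consistent (residuals ≈ 0); S05 is off by 27.7 km.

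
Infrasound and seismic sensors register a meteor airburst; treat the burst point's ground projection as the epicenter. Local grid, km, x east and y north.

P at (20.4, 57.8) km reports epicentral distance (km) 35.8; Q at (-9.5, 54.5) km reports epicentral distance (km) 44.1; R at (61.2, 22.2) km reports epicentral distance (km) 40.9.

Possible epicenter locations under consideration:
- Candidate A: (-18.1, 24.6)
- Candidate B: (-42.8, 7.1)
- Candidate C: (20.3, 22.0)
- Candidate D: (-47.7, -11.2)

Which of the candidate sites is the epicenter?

For each candidate, compare |candidate − station| to the reported distance:
Candidate A: residuals P 15.0, Q 13.0, R 38.4 → max 38.4 km
Candidate B: residuals P 45.2, Q 13.8, R 64.2 → max 64.2 km
Candidate C: residuals P 0.0, Q 0.0, R 0.0 → max 0.0 km
Candidate D: residuals P 61.1, Q 31.9, R 73.0 → max 73.0 km
Only Candidate C has all residuals ≈ 0.

Candidate C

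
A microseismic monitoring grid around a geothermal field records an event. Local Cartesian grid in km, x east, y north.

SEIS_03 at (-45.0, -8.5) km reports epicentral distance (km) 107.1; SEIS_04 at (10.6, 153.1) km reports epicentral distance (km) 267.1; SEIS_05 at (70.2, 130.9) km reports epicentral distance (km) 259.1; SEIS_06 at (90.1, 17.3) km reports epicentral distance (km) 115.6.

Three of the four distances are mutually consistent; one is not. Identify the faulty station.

Solve using three stations at a time. Using SEIS_03, SEIS_04, SEIS_05 (subtract circle equations pairwise → linear system) gives (x, y) ≈ (-19.0, -112.3).
Distances from that point to each station vs reported:
  SEIS_03: calculated 107.0 vs reported 107.1 → residual 0.1 km
  SEIS_04: calculated 267.1 vs reported 267.1 → residual 0.0 km
  SEIS_05: calculated 259.1 vs reported 259.1 → residual 0.0 km
  SEIS_06: calculated 169.4 vs reported 115.6 → residual 53.8 km
SEIS_03, SEIS_04, SEIS_05 are mutually consistent (residuals ≈ 0); SEIS_06 is off by 53.8 km.

SEIS_06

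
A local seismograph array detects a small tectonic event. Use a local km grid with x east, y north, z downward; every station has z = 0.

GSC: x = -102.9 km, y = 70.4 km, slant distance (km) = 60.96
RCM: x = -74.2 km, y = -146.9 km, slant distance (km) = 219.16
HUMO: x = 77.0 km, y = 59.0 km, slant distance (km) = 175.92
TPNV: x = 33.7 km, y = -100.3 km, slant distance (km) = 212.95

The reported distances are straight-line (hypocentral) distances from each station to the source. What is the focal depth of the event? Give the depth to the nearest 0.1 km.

Each station gives a sphere (x−x_i)² + (y−y_i)² + z² = d_i² (stations at z=0).
Subtracting the GSC sphere from RCM and HUMO: z² cancels, leaving linear equations in x and y:
57.4 x − 434.6 y = -32774.30
359.8 x − 22.8 y = -33366.29
Solving: x ≈ -88.699, y ≈ 63.698 km (keep extra digits for the depth step; rounded: -88.7, 63.7).
Then from the GSC sphere: z² = 60.96² − (x + 102.9)² − (y − 70.4)² with x = -88.699, y = 63.698, so z ≈ 58.903 ≈ 58.9 km.
Check against TPNV (with the unrounded solution): distance 212.95 ≈ 212.95 km. ✓

depth ≈ 58.9 km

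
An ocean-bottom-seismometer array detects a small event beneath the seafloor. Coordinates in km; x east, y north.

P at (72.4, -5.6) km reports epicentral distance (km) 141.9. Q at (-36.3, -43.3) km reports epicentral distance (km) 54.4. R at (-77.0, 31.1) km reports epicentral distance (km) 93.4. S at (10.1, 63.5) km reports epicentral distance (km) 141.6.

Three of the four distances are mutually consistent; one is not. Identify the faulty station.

Q

Solve using three stations at a time. Using P, R, S (subtract circle equations pairwise → linear system) gives (x, y) ≈ (-58.4, -60.3).
Distances from that point to each station vs reported:
  P: calculated 141.8 vs reported 141.9 → residual 0.1 km
  Q: calculated 27.9 vs reported 54.4 → residual 26.5 km
  R: calculated 93.3 vs reported 93.4 → residual 0.1 km
  S: calculated 141.5 vs reported 141.6 → residual 0.1 km
P, R, S are mutually consistent (residuals ≈ 0); Q is off by 26.5 km.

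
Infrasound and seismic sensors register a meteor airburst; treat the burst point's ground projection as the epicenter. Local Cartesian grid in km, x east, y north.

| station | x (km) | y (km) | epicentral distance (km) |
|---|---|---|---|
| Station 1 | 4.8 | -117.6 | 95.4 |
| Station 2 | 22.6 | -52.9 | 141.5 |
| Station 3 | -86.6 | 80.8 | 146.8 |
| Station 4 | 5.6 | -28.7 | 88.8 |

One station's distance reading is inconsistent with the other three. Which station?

Solve using three stations at a time. Using Station 1, Station 3, Station 4 (subtract circle equations pairwise → linear system) gives (x, y) ≈ (-75.2, -65.6).
Distances from that point to each station vs reported:
  Station 1: calculated 95.4 vs reported 95.4 → residual 0.0 km
  Station 2: calculated 98.6 vs reported 141.5 → residual 42.9 km
  Station 3: calculated 146.8 vs reported 146.8 → residual 0.0 km
  Station 4: calculated 88.8 vs reported 88.8 → residual 0.0 km
Station 1, Station 3, Station 4 are mutually consistent (residuals ≈ 0); Station 2 is off by 42.9 km.

Station 2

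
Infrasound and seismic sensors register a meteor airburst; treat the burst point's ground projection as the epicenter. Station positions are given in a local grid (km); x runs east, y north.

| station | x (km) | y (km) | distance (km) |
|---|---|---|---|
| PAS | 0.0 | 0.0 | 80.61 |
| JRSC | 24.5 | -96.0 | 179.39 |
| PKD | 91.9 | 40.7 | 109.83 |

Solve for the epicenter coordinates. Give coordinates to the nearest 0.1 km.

Circle about each station: x² + y² = 80.61²; (x − 24.5)² + (y + 96.0)² = 179.39²; (x − 91.9)² + (y − 40.7)² = 109.83².
Subtracting the PAS equation from the JRSC and PKD equations removes the quadratic terms:
49.0 x − 192.0 y = -15866.55
183.8 x + 81.4 y = 4537.44
Solving the 2×2 system: x ≈ -10.7, y ≈ 79.9 km.
Check against PAS (with the unrounded x, y): √(x²+y²) = 80.62 ≈ 80.61 km. ✓

x ≈ -10.7 km, y ≈ 79.9 km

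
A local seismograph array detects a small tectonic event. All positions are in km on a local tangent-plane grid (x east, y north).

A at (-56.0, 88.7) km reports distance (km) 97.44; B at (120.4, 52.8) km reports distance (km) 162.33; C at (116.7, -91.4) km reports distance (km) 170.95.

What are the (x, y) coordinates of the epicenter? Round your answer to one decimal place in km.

Circle about each station: (x + 56.0)² + (y − 88.7)² = 97.44²; (x − 120.4)² + (y − 52.8)² = 162.33²; (x − 116.7)² + (y + 91.4)² = 170.95².
Subtracting pairs of circle equations eliminates x²+y² and gives linear equations (the radical axes):
352.8 x − 71.8 y = -10576.17
345.4 x − 360.2 y = -8760.19
Solving the 2×2 system: x ≈ -31.1, y ≈ -5.5 km.

-31.1 km east, -5.5 km north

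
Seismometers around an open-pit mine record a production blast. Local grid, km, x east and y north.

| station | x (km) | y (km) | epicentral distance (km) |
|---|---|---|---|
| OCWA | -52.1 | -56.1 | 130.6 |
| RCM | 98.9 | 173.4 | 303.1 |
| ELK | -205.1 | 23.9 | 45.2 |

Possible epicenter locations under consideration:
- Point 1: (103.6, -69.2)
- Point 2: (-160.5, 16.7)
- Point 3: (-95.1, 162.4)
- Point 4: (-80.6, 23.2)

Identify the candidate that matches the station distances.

For each candidate, compare |candidate − station| to the reported distance:
Point 1: residuals OCWA 25.7, RCM 60.5, ELK 277.2 → max 277.2 km
Point 2: residuals OCWA 0.0, RCM 0.0, ELK 0.0 → max 0.0 km
Point 3: residuals OCWA 92.1, RCM 108.8, ELK 131.7 → max 131.7 km
Point 4: residuals OCWA 46.3, RCM 69.0, ELK 79.3 → max 79.3 km
Only Point 2 has all residuals ≈ 0.

Point 2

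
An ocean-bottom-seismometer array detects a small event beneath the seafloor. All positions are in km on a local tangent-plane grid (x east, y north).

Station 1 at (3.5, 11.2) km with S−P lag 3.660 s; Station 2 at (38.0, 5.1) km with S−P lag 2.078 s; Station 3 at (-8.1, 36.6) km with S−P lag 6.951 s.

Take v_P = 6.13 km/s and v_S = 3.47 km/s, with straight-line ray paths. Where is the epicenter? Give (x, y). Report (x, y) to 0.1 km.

x ≈ 26.5 km, y ≈ -6.9 km

Distance from S−P lag: d = Δt · v_P v_S / (v_P − v_S) = Δt · (6.13·3.47)/(6.13−3.47) ≈ 7.9967·Δt.
So d_Station 1 = 29.27, d_Station 2 = 16.62, d_Station 3 = 55.58 km.
Circle about each station: (x − 3.5)² + (y − 11.2)² = 29.27²; (x − 38.0)² + (y − 5.1)² = 16.62²; (x + 8.1)² + (y − 36.6)² = 55.58².
Subtracting pairs of circle equations eliminates x²+y² and gives linear equations (the radical axes):
69.0 x − 12.2 y = 1912.83
-23.2 x + 50.8 y = -964.92
Solving the 2×2 system: x ≈ 26.5, y ≈ -6.9 km.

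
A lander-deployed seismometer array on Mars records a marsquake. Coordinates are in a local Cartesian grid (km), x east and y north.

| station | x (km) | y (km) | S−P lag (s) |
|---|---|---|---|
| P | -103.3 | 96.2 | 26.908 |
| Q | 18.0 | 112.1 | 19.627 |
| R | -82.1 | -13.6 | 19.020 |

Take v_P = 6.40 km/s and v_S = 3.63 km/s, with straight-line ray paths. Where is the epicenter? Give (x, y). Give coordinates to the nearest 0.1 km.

Distance from S−P lag: d = Δt · v_P v_S / (v_P − v_S) = Δt · (6.40·3.63)/(6.40−3.63) ≈ 8.3870·Δt.
So d_P = 225.68, d_Q = 164.61, d_R = 159.52 km.
Circle about each station: (x + 103.3)² + (y − 96.2)² = 225.68²; (x − 18.0)² + (y − 112.1)² = 164.61²; (x + 82.1)² + (y + 13.6)² = 159.52².
Subtracting the P equation from the Q and R equations removes the quadratic terms:
242.6 x + 31.8 y = 16800.09
42.4 x − 219.6 y = 12484.87
Solving the 2×2 system: x ≈ 74.8, y ≈ -42.4 km.

(74.8, -42.4)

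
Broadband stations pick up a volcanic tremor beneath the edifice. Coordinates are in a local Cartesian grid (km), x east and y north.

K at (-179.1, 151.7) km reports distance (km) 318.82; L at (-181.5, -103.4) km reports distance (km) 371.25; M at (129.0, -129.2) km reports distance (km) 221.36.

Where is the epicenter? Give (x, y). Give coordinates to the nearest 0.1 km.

x ≈ 134.1 km, y ≈ 92.1 km

Circle about each station: (x + 179.1)² + (y − 151.7)² = 318.82²; (x + 181.5)² + (y + 103.4)² = 371.25²; (x − 129.0)² + (y + 129.2)² = 221.36².
Subtracting the K equation from the L and M equations removes the quadratic terms:
-4.8 x − 510.2 y = -47636.26
616.2 x − 561.8 y = 30889.88
Solving the 2×2 system: x ≈ 134.1, y ≈ 92.1 km.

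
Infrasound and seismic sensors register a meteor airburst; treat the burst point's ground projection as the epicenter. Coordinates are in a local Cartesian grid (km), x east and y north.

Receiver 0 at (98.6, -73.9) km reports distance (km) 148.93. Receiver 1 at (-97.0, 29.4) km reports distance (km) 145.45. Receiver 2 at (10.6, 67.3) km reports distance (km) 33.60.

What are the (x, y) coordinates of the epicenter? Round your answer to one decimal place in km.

x ≈ 44.1 km, y ≈ 64.7 km

Circle about each station: (x − 98.6)² + (y + 73.9)² = 148.93²; (x + 97.0)² + (y − 29.4)² = 145.45²; (x − 10.6)² + (y − 67.3)² = 33.60².
Subtracting the Receiver 0 equation from the Receiver 1 and Receiver 2 equations removes the quadratic terms:
-391.2 x + 206.6 y = -3885.37
-176.0 x + 282.4 y = 10509.66
Solving the 2×2 system: x ≈ 44.1, y ≈ 64.7 km.
Check against Receiver 0 (with the unrounded x, y): √((x − 98.6)²+(y + 73.9)²) = 148.93 ≈ 148.93 km. ✓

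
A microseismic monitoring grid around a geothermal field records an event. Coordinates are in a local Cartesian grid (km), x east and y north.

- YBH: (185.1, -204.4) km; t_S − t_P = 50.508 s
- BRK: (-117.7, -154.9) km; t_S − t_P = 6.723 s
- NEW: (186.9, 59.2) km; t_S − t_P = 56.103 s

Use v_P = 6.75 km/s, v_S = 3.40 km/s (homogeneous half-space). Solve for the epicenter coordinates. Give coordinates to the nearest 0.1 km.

x ≈ -151.3 km, y ≈ -123.4 km

Distance from S−P lag: d = Δt · v_P v_S / (v_P − v_S) = Δt · (6.75·3.40)/(6.75−3.40) ≈ 6.8507·Δt.
So d_YBH = 346.02, d_BRK = 46.06, d_NEW = 384.35 km.
Circle about each station: (x − 185.1)² + (y + 204.4)² = 346.02²; (x + 117.7)² + (y + 154.9)² = 46.06²; (x − 186.9)² + (y − 59.2)² = 384.35².
Subtracting the YBH equation from the BRK and NEW equations removes the quadratic terms:
-605.6 x + 99.0 y = 79414.25
3.6 x + 527.2 y = -65600.20
Solving the 2×2 system: x ≈ -151.3, y ≈ -123.4 km.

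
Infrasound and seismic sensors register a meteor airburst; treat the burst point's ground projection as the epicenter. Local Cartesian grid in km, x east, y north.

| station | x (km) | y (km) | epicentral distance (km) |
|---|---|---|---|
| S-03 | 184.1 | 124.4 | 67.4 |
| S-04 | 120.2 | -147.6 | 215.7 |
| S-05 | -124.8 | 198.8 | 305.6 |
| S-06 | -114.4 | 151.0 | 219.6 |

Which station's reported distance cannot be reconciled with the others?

Solve using three stations at a time. Using S-03, S-04, S-05 (subtract circle equations pairwise → linear system) gives (x, y) ≈ (150.4, 66.0).
Distances from that point to each station vs reported:
  S-03: calculated 67.4 vs reported 67.4 → residual 0.0 km
  S-04: calculated 215.7 vs reported 215.7 → residual 0.0 km
  S-05: calculated 305.6 vs reported 305.6 → residual 0.0 km
  S-06: calculated 278.1 vs reported 219.6 → residual 58.5 km
S-03, S-04, S-05 are mutually consistent (residuals ≈ 0); S-06 is off by 58.5 km.

S-06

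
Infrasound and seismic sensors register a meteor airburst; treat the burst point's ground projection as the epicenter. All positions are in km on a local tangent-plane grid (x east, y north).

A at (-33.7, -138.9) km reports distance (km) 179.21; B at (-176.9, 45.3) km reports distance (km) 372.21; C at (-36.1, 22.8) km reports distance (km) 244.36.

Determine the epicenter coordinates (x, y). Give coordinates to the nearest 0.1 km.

Circle about each station: (x + 33.7)² + (y + 138.9)² = 179.21²; (x + 176.9)² + (y − 45.3)² = 372.21²; (x + 36.1)² + (y − 22.8)² = 244.36².
Subtracting pairs of circle equations eliminates x²+y² and gives linear equations (the radical axes):
-286.4 x + 368.4 y = -93507.26
-4.8 x + 323.4 y = -46201.44
Solving the 2×2 system: x ≈ 145.5, y ≈ -140.7 km.

x ≈ 145.5 km, y ≈ -140.7 km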